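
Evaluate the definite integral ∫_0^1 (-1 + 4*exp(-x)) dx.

An antiderivative is F(x) = -x - 4*exp(-x).
Then F(1) - F(0) = (-4*exp(-1) - 1) - (-4) = 3 - 4*exp(-1).

3 - 4*exp(-1)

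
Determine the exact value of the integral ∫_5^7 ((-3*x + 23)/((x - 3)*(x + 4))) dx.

-5*log(11) + 2*log(2) + 10*log(3)

Factor the denominator: x**2 + x - 12 = (x + 4)(x - 3).
Partial fractions: (-3*x + 23)/((x - 3)*(x + 4)) = -5/(x + 4) + 2/(x - 3).
An antiderivative is F(x) = 2*log(x - 3) - 5*log(x + 4).
Then F(7) - F(5) = (-5*log(11) + 4*log(2)) - (-10*log(3) + 2*log(2)) = -5*log(11) + 2*log(2) + 10*log(3).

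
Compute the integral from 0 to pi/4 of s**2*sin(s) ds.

-2 - sqrt(2)*pi**2/32 + sqrt(2)*pi/4 + sqrt(2)

Integrate by parts twice (u = s^2, dv = sin(s) ds).
An antiderivative is F(s) = -s**2*cos(s) + 2*s*sin(s) + 2*cos(s).
Then F(pi/4) - F(0) = (sqrt(2)*(-pi**2 + 8*pi + 32)/32) - (2) = -2 - sqrt(2)*pi**2/32 + sqrt(2)*pi/4 + sqrt(2).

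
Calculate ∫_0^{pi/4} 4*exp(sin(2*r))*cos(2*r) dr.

Let u = sin(2*r), so du = 2*cos(2*r) dr. When r = 0, u = 0; when r = pi/4, u = 1.
The integral becomes 2·∫ exp(u) du from 0 to 1, with antiderivative 2*exp(u).
Back in r: F(r) = 2*exp(sin(2*r)).
Then F(pi/4) - F(0) = (2*E) - (2) = -2 + 2*E.

-2 + 2*E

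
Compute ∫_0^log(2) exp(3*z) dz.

Let u = exp(z), so du = exp(z) dz. When z = 0, u = 1; when z = log(2), u = 2.
The integral becomes ∫ u**2 du from 1 to 2, with antiderivative u**3/3.
Back in z: F(z) = exp(3*z)/3.
Then F(log(2)) - F(0) = (8/3) - (1/3) = 7/3.

7/3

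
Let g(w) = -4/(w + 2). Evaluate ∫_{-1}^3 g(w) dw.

An antiderivative is F(w) = -4*log(w + 2).
Then F(3) - F(-1) = (-4*log(5)) - (0) = -4*log(5).

-4*log(5)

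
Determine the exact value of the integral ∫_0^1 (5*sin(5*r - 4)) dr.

Let u = 5*r - 4, so du = 5 dr. When r = 0, u = -4; when r = 1, u = 1.
The integral becomes ∫ sin(u) du from -4 to 1, with antiderivative -cos(u).
Back in r: F(r) = -cos(5*r - 4).
Then F(1) - F(0) = (-cos(1)) - (-cos(4)) = cos(4) - cos(1).

cos(4) - cos(1)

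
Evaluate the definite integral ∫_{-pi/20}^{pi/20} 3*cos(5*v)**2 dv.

3/10 + 3*pi/20

Use the identity cos^2(5*v) = (1 + cos(10*v))/2.
An antiderivative is F(v) = 3*v/2 + 3*sin(10*v)/20.
Then F(pi/20) - F(-pi/20) = (3/20 + 3*pi/40) - (-3*pi/40 - 3/20) = 3/10 + 3*pi/20.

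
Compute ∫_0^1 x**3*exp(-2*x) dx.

3/8 - 19*exp(-2)/8

Integrate by parts 3 times (u = x^3, dv = exp(-2*x) dx).
An antiderivative is F(x) = (-4*x**3 - 6*x**2 - 6*x - 3)*exp(-2*x)/8.
Then F(1) - F(0) = (-19*exp(-2)/8) - (-3/8) = 3/8 - 19*exp(-2)/8.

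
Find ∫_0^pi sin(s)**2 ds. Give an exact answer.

pi/2

Use the identity sin^2(s) = (1 - cos(2*s))/2.
An antiderivative is F(s) = s/2 - sin(2*s)/4.
Then F(pi) - F(0) = (pi/2) - (0) = pi/2.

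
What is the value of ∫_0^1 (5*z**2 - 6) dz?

By the power rule, an antiderivative is F(z) = 5*z**3/3 - 6*z.
Then F(1) - F(0) = (-13/3) - (0) = -13/3.

-13/3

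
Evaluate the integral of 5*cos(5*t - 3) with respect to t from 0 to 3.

sin(12) + sin(3)

Let u = 5*t - 3, so du = 5 dt. When t = 0, u = -3; when t = 3, u = 12.
The integral becomes ∫ cos(u) du from -3 to 12, with antiderivative sin(u).
Back in t: F(t) = sin(5*t - 3).
Then F(3) - F(0) = (sin(12)) - (-sin(3)) = sin(12) + sin(3).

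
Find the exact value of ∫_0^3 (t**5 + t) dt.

126

By the power rule, an antiderivative is F(t) = t**6/6 + t**2/2.
Then F(3) - F(0) = (126) - (0) = 126.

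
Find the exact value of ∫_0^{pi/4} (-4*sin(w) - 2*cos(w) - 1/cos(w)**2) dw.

An antiderivative is F(w) = -2*sin(w) + 4*cos(w) - tan(w).
Then F(pi/4) - F(0) = (-1 + sqrt(2)) - (4) = -5 + sqrt(2).

-5 + sqrt(2)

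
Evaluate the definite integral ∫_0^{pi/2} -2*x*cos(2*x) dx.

Integrate by parts once (u = x, dv = -2*cos(2*x) dx).
An antiderivative is F(x) = -x*sin(2*x) - cos(2*x)/2.
Then F(pi/2) - F(0) = (1/2) - (-1/2) = 1.

1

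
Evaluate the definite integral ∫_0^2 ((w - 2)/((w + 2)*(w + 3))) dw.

Factor the denominator: w**2 + 5*w + 6 = (w + 3)(w + 2).
Partial fractions: (w - 2)/((w + 2)*(w + 3)) = 5/(w + 3) - 4/(w + 2).
An antiderivative is F(w) = -4*log(w + 2) + 5*log(w + 3).
Then F(2) - F(0) = (-8*log(2) + 5*log(5)) - (-4*log(2) + 5*log(3)) = -5*log(3) - 4*log(2) + 5*log(5).

-5*log(3) - 4*log(2) + 5*log(5)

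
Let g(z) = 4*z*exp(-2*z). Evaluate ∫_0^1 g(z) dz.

1 - 3*exp(-2)

Integrate by parts once (u = z, dv = 4*exp(-2*z) dz).
An antiderivative is F(z) = (-2*z - 1)*exp(-2*z).
Then F(1) - F(0) = (-3*exp(-2)) - (-1) = 1 - 3*exp(-2).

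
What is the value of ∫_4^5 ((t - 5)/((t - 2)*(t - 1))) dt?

-7*log(3) + 11*log(2)

Factor the denominator: t**2 - 3*t + 2 = (t - 1)(t - 2).
Partial fractions: (t - 5)/((t - 2)*(t - 1)) = 4/(t - 1) - 3/(t - 2).
An antiderivative is F(t) = -3*log(t - 2) + 4*log(t - 1).
Then F(5) - F(4) = (-3*log(3) + 8*log(2)) - (log(81/8)) = -7*log(3) + 11*log(2).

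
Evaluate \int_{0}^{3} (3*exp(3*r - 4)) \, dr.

Let u = 3*r - 4, so du = 3 dr. When r = 0, u = -4; when r = 3, u = 5.
The integral becomes ∫ exp(u) du from -4 to 5, with antiderivative exp(u).
Back in r: F(r) = exp(3*r - 4).
Then F(3) - F(0) = (exp(5)) - (exp(-4)) = -(1 - exp(9))*exp(-4).

-(1 - exp(9))*exp(-4)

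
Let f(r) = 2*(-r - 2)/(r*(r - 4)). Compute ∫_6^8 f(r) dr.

Factor the denominator: r**2 - 4*r = r(r - 4).
Partial fractions: 2*(-r - 2)/(r*(r - 4)) = 1/r - 3/(r - 4).
An antiderivative is F(r) = log(r) - 3*log(r - 4).
Then F(8) - F(6) = (-log(8)) - (log(3/4)) = -log(6).

-log(6)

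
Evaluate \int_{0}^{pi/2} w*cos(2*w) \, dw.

Integrate by parts once (u = w, dv = cos(2*w) dw).
An antiderivative is F(w) = w*sin(2*w)/2 + cos(2*w)/4.
Then F(pi/2) - F(0) = (-1/4) - (1/4) = -1/2.

-1/2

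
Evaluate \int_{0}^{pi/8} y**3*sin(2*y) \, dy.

sqrt(2)*(-384 - pi**3 + 12*pi**2 + 96*pi)/2048

Integrate by parts 3 times (u = y^3, dv = sin(2*y) dy).
An antiderivative is F(y) = -y**3*cos(2*y)/2 + 3*y**2*sin(2*y)/4 + 3*y*cos(2*y)/4 - 3*sin(2*y)/8.
Then F(pi/8) - F(0) = (sqrt(2)*(-384 - pi**3 + 12*pi**2 + 96*pi)/2048) - (0) = sqrt(2)*(-384 - pi**3 + 12*pi**2 + 96*pi)/2048.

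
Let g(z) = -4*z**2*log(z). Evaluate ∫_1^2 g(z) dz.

Integrate by parts once (u = ln z, dv = -4*z**2 dz).
An antiderivative is F(z) = -4*z**3*(3*log(z) - 1)/9.
Then F(2) - F(1) = (32/9 - 32*log(2)/3) - (4/9) = 28/9 - 32*log(2)/3.

28/9 - 32*log(2)/3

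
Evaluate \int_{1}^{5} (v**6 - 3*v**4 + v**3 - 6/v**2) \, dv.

330308/35

By the power rule, an antiderivative is F(v) = v**7/7 - 3*v**5/5 + v**4/4 + 6/v.
Then F(5) - F(1) = (1322043/140) - (811/140) = 330308/35.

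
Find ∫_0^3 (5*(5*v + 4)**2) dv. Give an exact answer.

2265

Let u = 5*v + 4, so du = 5 dv. When v = 0, u = 4; when v = 3, u = 19.
The integral becomes ∫ u**2 du from 4 to 19, with antiderivative u**3/3.
Back in v: F(v) = (5*v + 4)**3/3.
Then F(3) - F(0) = (6859/3) - (64/3) = 2265.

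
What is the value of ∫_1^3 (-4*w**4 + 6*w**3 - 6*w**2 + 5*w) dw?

By the power rule, an antiderivative is F(w) = -4*w**5/5 + 3*w**4/2 - 2*w**3 + 5*w**2/2.
Then F(3) - F(1) = (-522/5) - (6/5) = -528/5.

-528/5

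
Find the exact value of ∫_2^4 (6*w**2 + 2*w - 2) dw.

120

By the power rule, an antiderivative is F(w) = 2*w**3 + w**2 - 2*w.
Then F(4) - F(2) = (136) - (16) = 120.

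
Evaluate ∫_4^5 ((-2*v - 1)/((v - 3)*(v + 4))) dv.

log(4/9)

Factor the denominator: v**2 + v - 12 = (v + 4)(v - 3).
Partial fractions: (-2*v - 1)/((v - 3)*(v + 4)) = -1/(v + 4) - 1/(v - 3).
An antiderivative is F(v) = -log(v - 3) - log(v + 4).
Then F(5) - F(4) = (-log(18)) - (-log(8)) = log(4/9).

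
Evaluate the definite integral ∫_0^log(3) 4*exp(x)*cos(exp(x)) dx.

Let u = exp(x), so du = exp(x) dx. When x = 0, u = 1; when x = log(3), u = 3.
The integral becomes 4·∫ cos(u) du from 1 to 3, with antiderivative 4*sin(u).
Back in x: F(x) = 4*sin(exp(x)).
Then F(log(3)) - F(0) = (4*sin(3)) - (4*sin(1)) = -4*sin(1) + 4*sin(3).

-4*sin(1) + 4*sin(3)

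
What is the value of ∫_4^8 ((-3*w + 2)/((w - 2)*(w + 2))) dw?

Factor the denominator: w**2 - 4 = (w + 2)(w - 2).
Partial fractions: (-3*w + 2)/((w - 2)*(w + 2)) = -2/(w + 2) - 1/(w - 2).
An antiderivative is F(w) = -log(w - 2) - 2*log(w + 2).
Then F(8) - F(4) = (-2*log(5) - 3*log(2) - log(3)) - (-log(72)) = log(3/25).

log(3/25)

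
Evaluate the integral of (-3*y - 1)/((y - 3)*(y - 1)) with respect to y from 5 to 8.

Factor the denominator: y**2 - 4*y + 3 = (y - 1)(y - 3).
Partial fractions: (-3*y - 1)/((y - 3)*(y - 1)) = 2/(y - 1) - 5/(y - 3).
An antiderivative is F(y) = -5*log(y - 3) + 2*log(y - 1).
Then F(8) - F(5) = (-5*log(5) + 2*log(7)) - (-log(2)) = -5*log(5) + log(2) + 2*log(7).

-5*log(5) + log(2) + 2*log(7)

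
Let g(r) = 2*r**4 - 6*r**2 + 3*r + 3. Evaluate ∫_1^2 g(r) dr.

59/10

By the power rule, an antiderivative is F(r) = 2*r**5/5 - 2*r**3 + 3*r**2/2 + 3*r.
Then F(2) - F(1) = (44/5) - (29/10) = 59/10.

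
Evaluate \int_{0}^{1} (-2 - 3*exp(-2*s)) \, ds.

-7/2 + 3*exp(-2)/2

An antiderivative is F(s) = -2*s + 3*exp(-2*s)/2.
Then F(1) - F(0) = (-2 + 3*exp(-2)/2) - (3/2) = -7/2 + 3*exp(-2)/2.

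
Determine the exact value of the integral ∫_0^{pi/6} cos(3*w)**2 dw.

pi/12

Use the identity cos^2(3*w) = (1 + cos(6*w))/2.
An antiderivative is F(w) = w/2 + sin(6*w)/12.
Then F(pi/6) - F(0) = (pi/12) - (0) = pi/12.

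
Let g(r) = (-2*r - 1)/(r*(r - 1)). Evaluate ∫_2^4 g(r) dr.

Factor the denominator: r**2 - r = r(r - 1).
Partial fractions: (-2*r - 1)/(r*(r - 1)) = 1/r - 3/(r - 1).
An antiderivative is F(r) = log(r) - 3*log(r - 1).
Then F(4) - F(2) = (log(4/27)) - (log(2)) = log(2/27).

log(2/27)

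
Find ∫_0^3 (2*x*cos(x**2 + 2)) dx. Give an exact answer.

Let u = x**2 + 2, so du = 2*x dx. When x = 0, u = 2; when x = 3, u = 11.
The integral becomes ∫ cos(u) du from 2 to 11, with antiderivative sin(u).
Back in x: F(x) = sin(x**2 + 2).
Then F(3) - F(0) = (sin(11)) - (sin(2)) = sin(11) - sin(2).

sin(11) - sin(2)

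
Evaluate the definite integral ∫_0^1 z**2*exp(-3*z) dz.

2/27 - 17*exp(-3)/27

Integrate by parts twice (u = z^2, dv = exp(-3*z) dz).
An antiderivative is F(z) = (-9*z**2 - 6*z - 2)*exp(-3*z)/27.
Then F(1) - F(0) = (-17*exp(-3)/27) - (-2/27) = 2/27 - 17*exp(-3)/27.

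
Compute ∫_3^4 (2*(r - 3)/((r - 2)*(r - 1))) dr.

log(81/64)

Factor the denominator: r**2 - 3*r + 2 = (r - 1)(r - 2).
Partial fractions: 2*(r - 3)/((r - 2)*(r - 1)) = 4/(r - 1) - 2/(r - 2).
An antiderivative is F(r) = -2*log(r - 2) + 4*log(r - 1).
Then F(4) - F(3) = (log(81/4)) - (log(16)) = log(81/64).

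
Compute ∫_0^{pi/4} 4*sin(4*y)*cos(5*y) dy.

Use the identity sin(4*y)cos(5*y) = [sin(9*y) + sin(-y)]/2.
An antiderivative is F(y) = 2*cos(y) - 2*cos(9*y)/9.
Then F(pi/4) - F(0) = (8*sqrt(2)/9) - (16/9) = -16/9 + 8*sqrt(2)/9.

-16/9 + 8*sqrt(2)/9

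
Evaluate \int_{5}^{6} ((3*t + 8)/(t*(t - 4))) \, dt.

Factor the denominator: t**2 - 4*t = t(t - 4).
Partial fractions: (3*t + 8)/(t*(t - 4)) = -2/t + 5/(t - 4).
An antiderivative is F(t) = -2*log(t) + 5*log(t - 4).
Then F(6) - F(5) = (log(8/9)) - (-log(25)) = -2*log(3) + 3*log(2) + 2*log(5).

-2*log(3) + 3*log(2) + 2*log(5)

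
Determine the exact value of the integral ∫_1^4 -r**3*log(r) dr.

Integrate by parts once (u = ln r, dv = -r**3 dr).
An antiderivative is F(r) = -r**4*(4*log(r) - 1)/16.
Then F(4) - F(1) = (16 - 128*log(2)) - (1/16) = 255/16 - 128*log(2).

255/16 - 128*log(2)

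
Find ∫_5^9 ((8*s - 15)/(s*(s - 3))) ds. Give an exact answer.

Factor the denominator: s**2 - 3*s = s(s - 3).
Partial fractions: (8*s - 15)/(s*(s - 3)) = 5/s + 3/(s - 3).
An antiderivative is F(s) = 5*log(s) + 3*log(s - 3).
Then F(9) - F(5) = (3*log(2) + 13*log(3)) - (3*log(2) + 5*log(5)) = -5*log(5) + 13*log(3).

-5*log(5) + 13*log(3)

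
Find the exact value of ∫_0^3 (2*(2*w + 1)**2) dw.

Let u = 2*w + 1, so du = 2 dw. When w = 0, u = 1; when w = 3, u = 7.
The integral becomes ∫ u**2 du from 1 to 7, with antiderivative u**3/3.
Back in w: F(w) = (2*w + 1)**3/3.
Then F(3) - F(0) = (343/3) - (1/3) = 114.

114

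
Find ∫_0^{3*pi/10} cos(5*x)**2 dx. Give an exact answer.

3*pi/20

Use the identity cos^2(5*x) = (1 + cos(10*x))/2.
An antiderivative is F(x) = x/2 + sin(10*x)/20.
Then F(3*pi/10) - F(0) = (3*pi/20) - (0) = 3*pi/20.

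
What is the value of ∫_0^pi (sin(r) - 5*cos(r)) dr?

An antiderivative is F(r) = -5*sin(r) - cos(r).
Then F(pi) - F(0) = (1) - (-1) = 2.

2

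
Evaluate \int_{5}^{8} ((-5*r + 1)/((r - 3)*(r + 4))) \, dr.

-2*log(5) - 4*log(2) + 3*log(3)

Factor the denominator: r**2 + r - 12 = (r + 4)(r - 3).
Partial fractions: (-5*r + 1)/((r - 3)*(r + 4)) = -3/(r + 4) - 2/(r - 3).
An antiderivative is F(r) = -2*log(r - 3) - 3*log(r + 4).
Then F(8) - F(5) = (-6*log(2) - 3*log(3) - 2*log(5)) - (-6*log(3) - 2*log(2)) = -2*log(5) - 4*log(2) + 3*log(3).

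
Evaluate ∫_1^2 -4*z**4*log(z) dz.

124/25 - 128*log(2)/5

Integrate by parts once (u = ln z, dv = -4*z**4 dz).
An antiderivative is F(z) = -4*z**5*(5*log(z) - 1)/25.
Then F(2) - F(1) = (128/25 - 128*log(2)/5) - (4/25) = 124/25 - 128*log(2)/5.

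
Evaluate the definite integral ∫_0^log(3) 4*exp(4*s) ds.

Let u = exp(s), so du = exp(s) ds. When s = 0, u = 1; when s = log(3), u = 3.
The integral becomes 4·∫ u**3 du from 1 to 3, with antiderivative u**4.
Back in s: F(s) = exp(4*s).
Then F(log(3)) - F(0) = (81) - (1) = 80.

80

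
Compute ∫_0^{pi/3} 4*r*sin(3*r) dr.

Integrate by parts once (u = r, dv = 4*sin(3*r) dr).
An antiderivative is F(r) = -4*r*cos(3*r)/3 + 4*sin(3*r)/9.
Then F(pi/3) - F(0) = (4*pi/9) - (0) = 4*pi/9.

4*pi/9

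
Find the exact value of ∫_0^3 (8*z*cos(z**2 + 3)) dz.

Let u = z**2 + 3, so du = 2*z dz. When z = 0, u = 3; when z = 3, u = 12.
The integral becomes 4·∫ cos(u) du from 3 to 12, with antiderivative 4*sin(u).
Back in z: F(z) = 4*sin(z**2 + 3).
Then F(3) - F(0) = (4*sin(12)) - (4*sin(3)) = 4*sin(12) - 4*sin(3).

4*sin(12) - 4*sin(3)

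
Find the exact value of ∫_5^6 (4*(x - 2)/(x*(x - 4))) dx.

-2*log(5) + 2*log(3) + 4*log(2)

Factor the denominator: x**2 - 4*x = x(x - 4).
Partial fractions: 4*(x - 2)/(x*(x - 4)) = 2/x + 2/(x - 4).
An antiderivative is F(x) = 2*log(x) + 2*log(x - 4).
Then F(6) - F(5) = (2*log(3) + 4*log(2)) - (log(25)) = -2*log(5) + 2*log(3) + 4*log(2).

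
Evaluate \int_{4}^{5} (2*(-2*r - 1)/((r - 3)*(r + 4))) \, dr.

log(16/81)

Factor the denominator: r**2 + r - 12 = (r + 4)(r - 3).
Partial fractions: 2*(-2*r - 1)/((r - 3)*(r + 4)) = -2/(r + 4) - 2/(r - 3).
An antiderivative is F(r) = -2*log(r - 3) - 2*log(r + 4).
Then F(5) - F(4) = (-4*log(3) - 2*log(2)) - (-log(64)) = log(16/81).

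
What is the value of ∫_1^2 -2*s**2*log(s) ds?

Integrate by parts once (u = ln s, dv = -2*s**2 ds).
An antiderivative is F(s) = -2*s**3*(3*log(s) - 1)/9.
Then F(2) - F(1) = (16/9 - 16*log(2)/3) - (2/9) = 14/9 - 16*log(2)/3.

14/9 - 16*log(2)/3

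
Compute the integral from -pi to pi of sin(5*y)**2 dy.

pi

Use the identity sin^2(5*y) = (1 - cos(10*y))/2.
An antiderivative is F(y) = y/2 - sin(10*y)/20.
Then F(pi) - F(-pi) = (pi/2) - (-pi/2) = pi.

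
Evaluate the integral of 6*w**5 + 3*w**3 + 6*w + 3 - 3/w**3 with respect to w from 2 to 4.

By the power rule, an antiderivative is F(w) = w**6 + 3*w**4/4 + 3*w**2 + 3*w + 3/(2*w**2).
Then F(4) - F(2) = (139139/32) - (755/8) = 136119/32.

136119/32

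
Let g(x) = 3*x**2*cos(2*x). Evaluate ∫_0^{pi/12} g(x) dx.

Integrate by parts twice (u = x^2, dv = 3*cos(2*x) dx).
An antiderivative is F(x) = 3*x**2*sin(2*x)/2 + 3*x*cos(2*x)/2 - 3*sin(2*x)/4.
Then F(pi/12) - F(0) = (-3/8 + pi**2/192 + sqrt(3)*pi/16) - (0) = -3/8 + pi**2/192 + sqrt(3)*pi/16.

-3/8 + pi**2/192 + sqrt(3)*pi/16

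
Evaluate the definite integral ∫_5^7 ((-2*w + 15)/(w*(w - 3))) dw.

-5*log(7) + 3*log(2) + 5*log(5)

Factor the denominator: w**2 - 3*w = w(w - 3).
Partial fractions: (-2*w + 15)/(w*(w - 3)) = -5/w + 3/(w - 3).
An antiderivative is F(w) = -5*log(w) + 3*log(w - 3).
Then F(7) - F(5) = (-5*log(7) + 6*log(2)) - (-5*log(5) + 3*log(2)) = -5*log(7) + 3*log(2) + 5*log(5).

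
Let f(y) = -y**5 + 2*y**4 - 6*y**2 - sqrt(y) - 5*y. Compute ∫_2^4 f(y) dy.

-6338/15 + 4*sqrt(2)/3

By the power rule, an antiderivative is F(y) = -y**6/6 + 2*y**5/5 - 2*y**(3/2)/3 - 2*y**3 - 5*y**2/2.
Then F(4) - F(2) = (-2232/5) - (-358/15 - 4*sqrt(2)/3) = -6338/15 + 4*sqrt(2)/3.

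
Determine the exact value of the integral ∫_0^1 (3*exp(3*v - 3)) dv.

Let u = 3*v - 3, so du = 3 dv. When v = 0, u = -3; when v = 1, u = 0.
The integral becomes ∫ exp(u) du from -3 to 0, with antiderivative exp(u).
Back in v: F(v) = exp(3*v - 3).
Then F(1) - F(0) = (1) - (exp(-3)) = 1 - exp(-3).

1 - exp(-3)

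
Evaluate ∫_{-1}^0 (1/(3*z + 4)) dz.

2*log(2)/3

An antiderivative is F(z) = log(3*z + 4)/3.
Then F(0) - F(-1) = (2*log(2)/3) - (0) = 2*log(2)/3.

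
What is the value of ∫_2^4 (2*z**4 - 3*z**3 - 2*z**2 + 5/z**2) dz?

10843/60

By the power rule, an antiderivative is F(z) = 2*z**5/5 - 3*z**4/4 - 2*z**3/3 - 5/z.
Then F(4) - F(2) = (10421/60) - (-211/30) = 10843/60.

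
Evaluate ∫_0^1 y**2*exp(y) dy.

-2 + E

Integrate by parts twice (u = y^2, dv = exp(y) dy).
An antiderivative is F(y) = (y**2 - 2*y + 2)*exp(y).
Then F(1) - F(0) = (E) - (2) = -2 + E.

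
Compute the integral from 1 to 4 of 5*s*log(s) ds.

Integrate by parts once (u = ln s, dv = 5*s ds).
An antiderivative is F(s) = 5*s**2*(2*log(s) - 1)/4.
Then F(4) - F(1) = (-20 + 80*log(2)) - (-5/4) = -75/4 + 80*log(2).

-75/4 + 80*log(2)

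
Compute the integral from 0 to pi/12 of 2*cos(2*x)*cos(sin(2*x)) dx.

Let u = sin(2*x), so du = 2*cos(2*x) dx. When x = 0, u = 0; when x = pi/12, u = 1/2.
The integral becomes ∫ cos(u) du from 0 to 1/2, with antiderivative sin(u).
Back in x: F(x) = sin(sin(2*x)).
Then F(pi/12) - F(0) = (sin(1/2)) - (0) = sin(1/2).

sin(1/2)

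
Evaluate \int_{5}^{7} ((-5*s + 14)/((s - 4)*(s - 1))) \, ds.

-5*log(3) + 3*log(2)

Factor the denominator: s**2 - 5*s + 4 = (s - 1)(s - 4).
Partial fractions: (-5*s + 14)/((s - 4)*(s - 1)) = -3/(s - 1) - 2/(s - 4).
An antiderivative is F(s) = -2*log(s - 4) - 3*log(s - 1).
Then F(7) - F(5) = (-5*log(3) - 3*log(2)) - (-log(64)) = -5*log(3) + 3*log(2).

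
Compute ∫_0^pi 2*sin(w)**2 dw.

pi

Use the identity sin^2(w) = (1 - cos(2*w))/2.
An antiderivative is F(w) = w - sin(2*w)/2.
Then F(pi) - F(0) = (pi) - (0) = pi.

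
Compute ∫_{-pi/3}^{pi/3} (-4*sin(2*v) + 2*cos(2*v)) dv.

An antiderivative is F(v) = sin(2*v) + 2*cos(2*v).
Then F(pi/3) - F(-pi/3) = (-1 + sqrt(3)/2) - (-1 - sqrt(3)/2) = sqrt(3).

sqrt(3)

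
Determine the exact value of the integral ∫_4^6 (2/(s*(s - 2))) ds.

Factor the denominator: s**2 - 2*s = s(s - 2).
Partial fractions: 2/(s*(s - 2)) = -1/s + 1/(s - 2).
An antiderivative is F(s) = -log(s) + log(s - 2).
Then F(6) - F(4) = (log(2/3)) - (-log(2)) = log(4/3).

log(4/3)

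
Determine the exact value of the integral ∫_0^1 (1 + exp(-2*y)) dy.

3/2 - exp(-2)/2

An antiderivative is F(y) = y - exp(-2*y)/2.
Then F(1) - F(0) = (1 - exp(-2)/2) - (-1/2) = 3/2 - exp(-2)/2.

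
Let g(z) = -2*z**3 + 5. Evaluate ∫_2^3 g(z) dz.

By the power rule, an antiderivative is F(z) = -z**4/2 + 5*z.
Then F(3) - F(2) = (-51/2) - (2) = -55/2.

-55/2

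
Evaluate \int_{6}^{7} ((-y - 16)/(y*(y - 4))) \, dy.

-9*log(3) + log(2) + 4*log(7)

Factor the denominator: y**2 - 4*y = y(y - 4).
Partial fractions: (-y - 16)/(y*(y - 4)) = 4/y - 5/(y - 4).
An antiderivative is F(y) = 4*log(y) - 5*log(y - 4).
Then F(7) - F(6) = (-5*log(3) + 4*log(7)) - (log(81/2)) = -9*log(3) + log(2) + 4*log(7).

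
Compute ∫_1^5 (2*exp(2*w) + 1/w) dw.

-exp(2) + log(5) + exp(10)

An antiderivative is F(w) = exp(2*w) + log(w).
Then F(5) - F(1) = (log(5) + exp(10)) - (exp(2)) = -exp(2) + log(5) + exp(10).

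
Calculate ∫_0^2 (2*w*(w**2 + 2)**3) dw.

320

Let u = w**2 + 2, so du = 2*w dw. When w = 0, u = 2; when w = 2, u = 6.
The integral becomes ∫ u**3 du from 2 to 6, with antiderivative u**4/4.
Back in w: F(w) = (w**2 + 2)**4/4.
Then F(2) - F(0) = (324) - (4) = 320.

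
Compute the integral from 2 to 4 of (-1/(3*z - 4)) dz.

An antiderivative is F(z) = -log(3*z - 4)/3.
Then F(4) - F(2) = (-log(2)) - (-log(2)/3) = -2*log(2)/3.

-2*log(2)/3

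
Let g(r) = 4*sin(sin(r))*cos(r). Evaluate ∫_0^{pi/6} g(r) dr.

4 - 4*cos(1/2)

Let u = sin(r), so du = cos(r) dr. When r = 0, u = 0; when r = pi/6, u = 1/2.
The integral becomes 4·∫ sin(u) du from 0 to 1/2, with antiderivative -4*cos(u).
Back in r: F(r) = -4*cos(sin(r)).
Then F(pi/6) - F(0) = (-4*cos(1/2)) - (-4) = 4 - 4*cos(1/2).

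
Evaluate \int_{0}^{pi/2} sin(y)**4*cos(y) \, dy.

1/5

Let u = sin(y), so du = cos(y) dy. When y = 0, u = 0; when y = pi/2, u = 1.
The integral becomes ∫ u**4 du from 0 to 1, with antiderivative u**5/5.
Back in y: F(y) = sin(y)**5/5.
Then F(pi/2) - F(0) = (1/5) - (0) = 1/5.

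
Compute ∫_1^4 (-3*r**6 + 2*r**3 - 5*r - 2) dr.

-48561/7

By the power rule, an antiderivative is F(r) = -3*r**7/7 + r**4/2 - 5*r**2/2 - 2*r.
Then F(4) - F(1) = (-48592/7) - (-31/7) = -48561/7.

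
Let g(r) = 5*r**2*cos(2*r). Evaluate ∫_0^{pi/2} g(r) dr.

-5*pi/4

Integrate by parts twice (u = r^2, dv = 5*cos(2*r) dr).
An antiderivative is F(r) = 5*r**2*sin(2*r)/2 + 5*r*cos(2*r)/2 - 5*sin(2*r)/4.
Then F(pi/2) - F(0) = (-5*pi/4) - (0) = -5*pi/4.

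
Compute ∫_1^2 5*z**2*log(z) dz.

-35/9 + 40*log(2)/3

Integrate by parts once (u = ln z, dv = 5*z**2 dz).
An antiderivative is F(z) = 5*z**3*(3*log(z) - 1)/9.
Then F(2) - F(1) = (-40/9 + 40*log(2)/3) - (-5/9) = -35/9 + 40*log(2)/3.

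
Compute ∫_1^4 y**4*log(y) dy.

Integrate by parts once (u = ln y, dv = y**4 dy).
An antiderivative is F(y) = y**5*(5*log(y) - 1)/25.
Then F(4) - F(1) = (-1024/25 + 2048*log(2)/5) - (-1/25) = -1023/25 + 2048*log(2)/5.

-1023/25 + 2048*log(2)/5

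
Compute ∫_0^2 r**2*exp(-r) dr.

2 - 10*exp(-2)

Integrate by parts twice (u = r^2, dv = exp(-r) dr).
An antiderivative is F(r) = (-r**2 - 2*r - 2)*exp(-r).
Then F(2) - F(0) = (-10*exp(-2)) - (-2) = 2 - 10*exp(-2).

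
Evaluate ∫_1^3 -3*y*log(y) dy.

6 - 27*log(3)/2

Integrate by parts once (u = ln y, dv = -3*y dy).
An antiderivative is F(y) = -3*y**2*(2*log(y) - 1)/4.
Then F(3) - F(1) = (27/4 - 27*log(3)/2) - (3/4) = 6 - 27*log(3)/2.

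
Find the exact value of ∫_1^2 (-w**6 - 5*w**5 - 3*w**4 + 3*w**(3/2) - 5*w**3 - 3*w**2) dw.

By the power rule, an antiderivative is F(w) = -w**7/7 - 5*w**6/6 + 6*w**(5/2)/5 - 3*w**5/5 - 5*w**4/4 - w**3.
Then F(2) - F(1) = (-12476/105 + 24*sqrt(2)/5) - (-1103/420) = -16267/140 + 24*sqrt(2)/5.

-16267/140 + 24*sqrt(2)/5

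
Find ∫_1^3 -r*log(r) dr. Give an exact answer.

2 - 9*log(3)/2

Integrate by parts once (u = ln r, dv = -r dr).
An antiderivative is F(r) = -r**2*(2*log(r) - 1)/4.
Then F(3) - F(1) = (9/4 - 9*log(3)/2) - (1/4) = 2 - 9*log(3)/2.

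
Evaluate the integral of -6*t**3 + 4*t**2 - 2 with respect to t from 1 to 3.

-268/3

By the power rule, an antiderivative is F(t) = -3*t**4/2 + 4*t**3/3 - 2*t.
Then F(3) - F(1) = (-183/2) - (-13/6) = -268/3.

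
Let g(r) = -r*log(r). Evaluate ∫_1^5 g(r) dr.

6 - 25*log(5)/2

Integrate by parts once (u = ln r, dv = -r dr).
An antiderivative is F(r) = -r**2*(2*log(r) - 1)/4.
Then F(5) - F(1) = (25/4 - 25*log(5)/2) - (1/4) = 6 - 25*log(5)/2.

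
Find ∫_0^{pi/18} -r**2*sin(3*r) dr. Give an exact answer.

Integrate by parts twice (u = r^2, dv = -sin(3*r) dr).
An antiderivative is F(r) = r**2*cos(3*r)/3 - 2*r*sin(3*r)/9 - 2*cos(3*r)/27.
Then F(pi/18) - F(0) = (-sqrt(3)/27 - pi/162 + sqrt(3)*pi**2/1944) - (-2/27) = -sqrt(3)/27 - pi/162 + sqrt(3)*pi**2/1944 + 2/27.

-sqrt(3)/27 - pi/162 + sqrt(3)*pi**2/1944 + 2/27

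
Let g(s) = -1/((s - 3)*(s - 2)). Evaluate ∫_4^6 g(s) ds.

log(2/3)

Factor the denominator: s**2 - 5*s + 6 = (s - 2)(s - 3).
Partial fractions: -1/((s - 3)*(s - 2)) = 1/(s - 2) - 1/(s - 3).
An antiderivative is F(s) = -log(s - 3) + log(s - 2).
Then F(6) - F(4) = (log(4/3)) - (log(2)) = log(2/3).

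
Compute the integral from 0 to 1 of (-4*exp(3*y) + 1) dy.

An antiderivative is F(y) = -4*exp(3*y)/3 + y.
Then F(1) - F(0) = (1 - 4*exp(3)/3) - (-4/3) = 7/3 - 4*exp(3)/3.

7/3 - 4*exp(3)/3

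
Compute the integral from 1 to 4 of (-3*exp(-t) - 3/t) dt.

An antiderivative is F(t) = -3*log(t) + 3*exp(-t).
Then F(4) - F(1) = (-6*log(2) + 3*exp(-4)) - (3*exp(-1)) = -6*log(2) - 3*exp(-1) + 3*exp(-4).

-6*log(2) - 3*exp(-1) + 3*exp(-4)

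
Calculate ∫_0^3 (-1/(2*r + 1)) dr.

An antiderivative is F(r) = -log(2*r + 1)/2.
Then F(3) - F(0) = (-log(7)/2) - (0) = -log(7)/2.

-log(7)/2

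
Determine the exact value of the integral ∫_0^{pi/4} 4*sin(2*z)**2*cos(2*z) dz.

Let u = sin(2*z), so du = 2*cos(2*z) dz. When z = 0, u = 0; when z = pi/4, u = 1.
The integral becomes 2·∫ u**2 du from 0 to 1, with antiderivative 2*u**3/3.
Back in z: F(z) = 2*sin(2*z)**3/3.
Then F(pi/4) - F(0) = (2/3) - (0) = 2/3.

2/3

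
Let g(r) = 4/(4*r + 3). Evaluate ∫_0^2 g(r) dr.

log(11/3)

Let u = 4*r + 3, so du = 4 dr. When r = 0, u = 3; when r = 2, u = 11.
The integral becomes ∫ 1/u du from 3 to 11, with antiderivative log(u).
Back in r: F(r) = log(4*r + 3).
Then F(2) - F(0) = (log(11)) - (log(3)) = log(11/3).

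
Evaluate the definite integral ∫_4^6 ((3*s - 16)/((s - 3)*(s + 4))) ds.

Factor the denominator: s**2 + s - 12 = (s + 4)(s - 3).
Partial fractions: (3*s - 16)/((s - 3)*(s + 4)) = 4/(s + 4) - 1/(s - 3).
An antiderivative is F(s) = -log(s - 3) + 4*log(s + 4).
Then F(6) - F(4) = (-log(3) + 4*log(2) + 4*log(5)) - (12*log(2)) = -8*log(2) - log(3) + 4*log(5).

-8*log(2) - log(3) + 4*log(5)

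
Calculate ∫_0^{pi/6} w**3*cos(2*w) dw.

-sqrt(3)*pi/16 + sqrt(3)*pi**3/864 + pi**2/96 + 3/16

Integrate by parts 3 times (u = w^3, dv = cos(2*w) dw).
An antiderivative is F(w) = w**3*sin(2*w)/2 + 3*w**2*cos(2*w)/4 - 3*w*sin(2*w)/4 - 3*cos(2*w)/8.
Then F(pi/6) - F(0) = (-sqrt(3)*pi/16 - 3/16 + sqrt(3)*pi**3/864 + pi**2/96) - (-3/8) = -sqrt(3)*pi/16 + sqrt(3)*pi**3/864 + pi**2/96 + 3/16.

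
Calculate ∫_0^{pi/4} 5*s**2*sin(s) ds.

Integrate by parts twice (u = s^2, dv = 5*sin(s) ds).
An antiderivative is F(s) = -5*s**2*cos(s) + 10*s*sin(s) + 10*cos(s).
Then F(pi/4) - F(0) = (5*sqrt(2)*(-pi**2 + 8*pi + 32)/32) - (10) = -10 - 5*sqrt(2)*pi**2/32 + 5*sqrt(2)*pi/4 + 5*sqrt(2).

-10 - 5*sqrt(2)*pi**2/32 + 5*sqrt(2)*pi/4 + 5*sqrt(2)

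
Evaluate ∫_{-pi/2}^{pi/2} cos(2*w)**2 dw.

pi/2

Use the identity cos^2(2*w) = (1 + cos(4*w))/2.
An antiderivative is F(w) = w/2 + sin(4*w)/8.
Then F(pi/2) - F(-pi/2) = (pi/4) - (-pi/4) = pi/2.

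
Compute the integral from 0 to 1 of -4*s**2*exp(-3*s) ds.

-8/27 + 68*exp(-3)/27

Integrate by parts twice (u = s^2, dv = -4*exp(-3*s) ds).
An antiderivative is F(s) = (36*s**2 + 24*s + 8)*exp(-3*s)/27.
Then F(1) - F(0) = (68*exp(-3)/27) - (8/27) = -8/27 + 68*exp(-3)/27.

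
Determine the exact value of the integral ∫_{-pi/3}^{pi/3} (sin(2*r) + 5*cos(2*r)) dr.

An antiderivative is F(r) = 5*sin(2*r)/2 - cos(2*r)/2.
Then F(pi/3) - F(-pi/3) = (1/4 + 5*sqrt(3)/4) - (1/4 - 5*sqrt(3)/4) = 5*sqrt(3)/2.

5*sqrt(3)/2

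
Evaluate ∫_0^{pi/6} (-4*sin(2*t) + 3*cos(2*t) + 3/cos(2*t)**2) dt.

An antiderivative is F(t) = 3*sin(2*t)/2 + 2*cos(2*t) + 3*tan(2*t)/2.
Then F(pi/6) - F(0) = (1 + 9*sqrt(3)/4) - (2) = -1 + 9*sqrt(3)/4.

-1 + 9*sqrt(3)/4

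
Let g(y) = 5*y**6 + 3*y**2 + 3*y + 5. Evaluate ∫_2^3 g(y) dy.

By the power rule, an antiderivative is F(y) = 5*y**7/7 + y**3 + 3*y**2/2 + 5*y.
Then F(3) - F(2) = (22647/14) - (808/7) = 21031/14.

21031/14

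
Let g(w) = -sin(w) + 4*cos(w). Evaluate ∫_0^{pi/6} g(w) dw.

sqrt(3)/2 + 1

An antiderivative is F(w) = 4*sin(w) + cos(w).
Then F(pi/6) - F(0) = (sqrt(3)/2 + 2) - (1) = sqrt(3)/2 + 1.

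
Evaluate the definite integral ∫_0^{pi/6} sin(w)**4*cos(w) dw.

Let u = sin(w), so du = cos(w) dw. When w = 0, u = 0; when w = pi/6, u = 1/2.
The integral becomes ∫ u**4 du from 0 to 1/2, with antiderivative u**5/5.
Back in w: F(w) = sin(w)**5/5.
Then F(pi/6) - F(0) = (1/160) - (0) = 1/160.

1/160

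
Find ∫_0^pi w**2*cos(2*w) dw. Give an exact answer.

pi/2

Integrate by parts twice (u = w^2, dv = cos(2*w) dw).
An antiderivative is F(w) = w**2*sin(2*w)/2 + w*cos(2*w)/2 - sin(2*w)/4.
Then F(pi) - F(0) = (pi/2) - (0) = pi/2.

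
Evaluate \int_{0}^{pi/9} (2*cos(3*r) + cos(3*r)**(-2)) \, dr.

An antiderivative is F(r) = 2*sin(3*r)/3 + tan(3*r)/3.
Then F(pi/9) - F(0) = (2*sqrt(3)/3) - (0) = 2*sqrt(3)/3.

2*sqrt(3)/3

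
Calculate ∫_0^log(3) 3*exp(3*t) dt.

Let u = exp(t), so du = exp(t) dt. When t = 0, u = 1; when t = log(3), u = 3.
The integral becomes 3·∫ u**2 du from 1 to 3, with antiderivative u**3.
Back in t: F(t) = exp(3*t).
Then F(log(3)) - F(0) = (27) - (1) = 26.

26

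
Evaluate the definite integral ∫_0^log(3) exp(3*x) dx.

26/3

Let u = exp(x), so du = exp(x) dx. When x = 0, u = 1; when x = log(3), u = 3.
The integral becomes ∫ u**2 du from 1 to 3, with antiderivative u**3/3.
Back in x: F(x) = exp(3*x)/3.
Then F(log(3)) - F(0) = (9) - (1/3) = 26/3.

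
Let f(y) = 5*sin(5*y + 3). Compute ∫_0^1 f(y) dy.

Let u = 5*y + 3, so du = 5 dy. When y = 0, u = 3; when y = 1, u = 8.
The integral becomes ∫ sin(u) du from 3 to 8, with antiderivative -cos(u).
Back in y: F(y) = -cos(5*y + 3).
Then F(1) - F(0) = (-cos(8)) - (-cos(3)) = cos(3) - cos(8).

cos(3) - cos(8)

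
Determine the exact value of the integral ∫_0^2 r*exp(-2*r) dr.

Integrate by parts once (u = r, dv = exp(-2*r) dr).
An antiderivative is F(r) = (-2*r - 1)*exp(-2*r)/4.
Then F(2) - F(0) = (-5*exp(-4)/4) - (-1/4) = (-5 + exp(4))*exp(-4)/4.

(-5 + exp(4))*exp(-4)/4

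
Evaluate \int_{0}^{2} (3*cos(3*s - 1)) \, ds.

Let u = 3*s - 1, so du = 3 ds. When s = 0, u = -1; when s = 2, u = 5.
The integral becomes ∫ cos(u) du from -1 to 5, with antiderivative sin(u).
Back in s: F(s) = sin(3*s - 1).
Then F(2) - F(0) = (sin(5)) - (-sin(1)) = sin(5) + sin(1).

sin(5) + sin(1)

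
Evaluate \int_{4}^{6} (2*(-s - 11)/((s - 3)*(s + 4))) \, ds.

Factor the denominator: s**2 + s - 12 = (s + 4)(s - 3).
Partial fractions: 2*(-s - 11)/((s - 3)*(s + 4)) = 2/(s + 4) - 4/(s - 3).
An antiderivative is F(s) = -4*log(s - 3) + 2*log(s + 4).
Then F(6) - F(4) = (log(100/81)) - (log(64)) = -4*log(3) - 4*log(2) + 2*log(5).

-4*log(3) - 4*log(2) + 2*log(5)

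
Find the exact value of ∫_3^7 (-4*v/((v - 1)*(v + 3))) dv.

Factor the denominator: v**2 + 2*v - 3 = (v + 3)(v - 1).
Partial fractions: -4*v/((v - 1)*(v + 3)) = -3/(v + 3) - 1/(v - 1).
An antiderivative is F(v) = -log(v - 1) - 3*log(v + 3).
Then F(7) - F(3) = (-3*log(5) - 4*log(2) - log(3)) - (-3*log(3) - 4*log(2)) = -3*log(5) + 2*log(3).

-3*log(5) + 2*log(3)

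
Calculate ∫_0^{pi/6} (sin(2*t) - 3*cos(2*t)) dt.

1/4 - 3*sqrt(3)/4

An antiderivative is F(t) = -3*sin(2*t)/2 - cos(2*t)/2.
Then F(pi/6) - F(0) = (-3*sqrt(3)/4 - 1/4) - (-1/2) = 1/4 - 3*sqrt(3)/4.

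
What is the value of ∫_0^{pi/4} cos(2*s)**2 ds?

Use the identity cos^2(2*s) = (1 + cos(4*s))/2.
An antiderivative is F(s) = s/2 + sin(4*s)/8.
Then F(pi/4) - F(0) = (pi/8) - (0) = pi/8.

pi/8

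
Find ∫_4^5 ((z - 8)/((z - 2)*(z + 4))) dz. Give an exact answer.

Factor the denominator: z**2 + 2*z - 8 = (z + 4)(z - 2).
Partial fractions: (z - 8)/((z - 2)*(z + 4)) = 2/(z + 4) - 1/(z - 2).
An antiderivative is F(z) = -log(z - 2) + 2*log(z + 4).
Then F(5) - F(4) = (log(27)) - (log(32)) = log(27/32).

log(27/32)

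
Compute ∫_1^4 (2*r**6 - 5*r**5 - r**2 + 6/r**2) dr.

8763/7

By the power rule, an antiderivative is F(r) = 2*r**7/7 - 5*r**6/6 - r**3/3 - 6/r.
Then F(4) - F(1) = (52289/42) - (-289/42) = 8763/7.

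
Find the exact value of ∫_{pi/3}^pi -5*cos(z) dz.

5*sqrt(3)/2

An antiderivative is F(z) = -5*sin(z).
Then F(pi) - F(pi/3) = (0) - (-5*sqrt(3)/2) = 5*sqrt(3)/2.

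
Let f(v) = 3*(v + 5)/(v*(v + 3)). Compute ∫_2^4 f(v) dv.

Factor the denominator: v**2 + 3*v = (v + 3)v.
Partial fractions: 3*(v + 5)/(v*(v + 3)) = -2/(v + 3) + 5/v.
An antiderivative is F(v) = 5*log(v) - 2*log(v + 3).
Then F(4) - F(2) = (-2*log(7) + 10*log(2)) - (log(32/25)) = -2*log(7) + 2*log(5) + 5*log(2).

-2*log(7) + 2*log(5) + 5*log(2)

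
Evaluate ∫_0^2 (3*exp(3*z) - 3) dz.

An antiderivative is F(z) = exp(3*z) - 3*z.
Then F(2) - F(0) = (-6 + exp(6)) - (1) = -7 + exp(6).

-7 + exp(6)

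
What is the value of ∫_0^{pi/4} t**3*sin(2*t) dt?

Integrate by parts 3 times (u = t^3, dv = sin(2*t) dt).
An antiderivative is F(t) = -t**3*cos(2*t)/2 + 3*t**2*sin(2*t)/4 + 3*t*cos(2*t)/4 - 3*sin(2*t)/8.
Then F(pi/4) - F(0) = (-3/8 + 3*pi**2/64) - (0) = -3/8 + 3*pi**2/64.

-3/8 + 3*pi**2/64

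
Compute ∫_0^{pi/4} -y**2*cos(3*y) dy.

sqrt(2)*(-9*pi**2 + 32 + 24*pi)/864

Integrate by parts twice (u = y^2, dv = -cos(3*y) dy).
An antiderivative is F(y) = -y**2*sin(3*y)/3 - 2*y*cos(3*y)/9 + 2*sin(3*y)/27.
Then F(pi/4) - F(0) = (sqrt(2)*(-9*pi**2 + 32 + 24*pi)/864) - (0) = sqrt(2)*(-9*pi**2 + 32 + 24*pi)/864.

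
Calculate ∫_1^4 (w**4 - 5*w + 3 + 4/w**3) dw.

By the power rule, an antiderivative is F(w) = w**5/5 - 5*w**2/2 + 3*w - 2/w**2.
Then F(4) - F(1) = (7067/40) - (-13/10) = 7119/40.

7119/40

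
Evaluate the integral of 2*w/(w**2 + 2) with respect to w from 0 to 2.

Let u = w**2 + 2, so du = 2*w dw. When w = 0, u = 2; when w = 2, u = 6.
The integral becomes ∫ 1/u du from 2 to 6, with antiderivative log(u).
Back in w: F(w) = log(w**2 + 2).
Then F(2) - F(0) = (log(6)) - (log(2)) = log(3).

log(3)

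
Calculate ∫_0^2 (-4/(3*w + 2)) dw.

An antiderivative is F(w) = -4*log(3*w + 2)/3.
Then F(2) - F(0) = (-log(16)) - (-4*log(2)/3) = -8*log(2)/3.

-8*log(2)/3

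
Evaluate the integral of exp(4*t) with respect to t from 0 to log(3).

Let u = exp(t), so du = exp(t) dt. When t = 0, u = 1; when t = log(3), u = 3.
The integral becomes ∫ u**3 du from 1 to 3, with antiderivative u**4/4.
Back in t: F(t) = exp(4*t)/4.
Then F(log(3)) - F(0) = (81/4) - (1/4) = 20.

20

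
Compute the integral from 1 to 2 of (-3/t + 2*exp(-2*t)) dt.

-3*log(2) - exp(-4) + exp(-2)

An antiderivative is F(t) = -3*log(t) - exp(-2*t).
Then F(2) - F(1) = (-3*log(2) - exp(-4)) - (-exp(-2)) = -3*log(2) - exp(-4) + exp(-2).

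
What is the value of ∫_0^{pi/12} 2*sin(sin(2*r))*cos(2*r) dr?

Let u = sin(2*r), so du = 2*cos(2*r) dr. When r = 0, u = 0; when r = pi/12, u = 1/2.
The integral becomes ∫ sin(u) du from 0 to 1/2, with antiderivative -cos(u).
Back in r: F(r) = -cos(sin(2*r)).
Then F(pi/12) - F(0) = (-cos(1/2)) - (-1) = 1 - cos(1/2).

1 - cos(1/2)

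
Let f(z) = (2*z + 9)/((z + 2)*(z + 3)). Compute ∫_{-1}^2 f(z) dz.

Factor the denominator: z**2 + 5*z + 6 = (z + 3)(z + 2).
Partial fractions: (2*z + 9)/((z + 2)*(z + 3)) = -3/(z + 3) + 5/(z + 2).
An antiderivative is F(z) = 5*log(z + 2) - 3*log(z + 3).
Then F(2) - F(-1) = (-3*log(5) + 10*log(2)) - (-log(8)) = -3*log(5) + 13*log(2).

-3*log(5) + 13*log(2)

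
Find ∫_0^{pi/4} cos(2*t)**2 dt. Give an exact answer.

Use the identity cos^2(2*t) = (1 + cos(4*t))/2.
An antiderivative is F(t) = t/2 + sin(4*t)/8.
Then F(pi/4) - F(0) = (pi/8) - (0) = pi/8.

pi/8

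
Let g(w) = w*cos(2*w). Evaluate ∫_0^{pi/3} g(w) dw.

Integrate by parts once (u = w, dv = cos(2*w) dw).
An antiderivative is F(w) = w*sin(2*w)/2 + cos(2*w)/4.
Then F(pi/3) - F(0) = (-1/8 + sqrt(3)*pi/12) - (1/4) = -3/8 + sqrt(3)*pi/12.

-3/8 + sqrt(3)*pi/12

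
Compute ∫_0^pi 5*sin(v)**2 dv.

Use the identity sin^2(v) = (1 - cos(2*v))/2.
An antiderivative is F(v) = 5*v/2 - 5*sin(2*v)/4.
Then F(pi) - F(0) = (5*pi/2) - (0) = 5*pi/2.

5*pi/2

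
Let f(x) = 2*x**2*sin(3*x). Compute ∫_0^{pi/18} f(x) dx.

-4/27 - sqrt(3)*pi**2/972 + pi/81 + 2*sqrt(3)/27

Integrate by parts twice (u = x^2, dv = 2*sin(3*x) dx).
An antiderivative is F(x) = -2*x**2*cos(3*x)/3 + 4*x*sin(3*x)/9 + 4*cos(3*x)/27.
Then F(pi/18) - F(0) = (-sqrt(3)*pi**2/972 + pi/81 + 2*sqrt(3)/27) - (4/27) = -4/27 - sqrt(3)*pi**2/972 + pi/81 + 2*sqrt(3)/27.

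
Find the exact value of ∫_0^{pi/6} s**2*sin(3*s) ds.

-2/27 + pi/27

Integrate by parts twice (u = s^2, dv = sin(3*s) ds).
An antiderivative is F(s) = -s**2*cos(3*s)/3 + 2*s*sin(3*s)/9 + 2*cos(3*s)/27.
Then F(pi/6) - F(0) = (pi/27) - (2/27) = -2/27 + pi/27.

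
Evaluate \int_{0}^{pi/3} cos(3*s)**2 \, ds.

pi/6

Use the identity cos^2(3*s) = (1 + cos(6*s))/2.
An antiderivative is F(s) = s/2 + sin(6*s)/12.
Then F(pi/3) - F(0) = (pi/6) - (0) = pi/6.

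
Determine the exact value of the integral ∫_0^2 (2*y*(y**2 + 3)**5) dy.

Let u = y**2 + 3, so du = 2*y dy. When y = 0, u = 3; when y = 2, u = 7.
The integral becomes ∫ u**5 du from 3 to 7, with antiderivative u**6/6.
Back in y: F(y) = (y**2 + 3)**6/6.
Then F(2) - F(0) = (117649/6) - (243/2) = 58460/3.

58460/3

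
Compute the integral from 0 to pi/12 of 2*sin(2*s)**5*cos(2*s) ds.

Let u = sin(2*s), so du = 2*cos(2*s) ds. When s = 0, u = 0; when s = pi/12, u = 1/2.
The integral becomes ∫ u**5 du from 0 to 1/2, with antiderivative u**6/6.
Back in s: F(s) = sin(2*s)**6/6.
Then F(pi/12) - F(0) = (1/384) - (0) = 1/384.

1/384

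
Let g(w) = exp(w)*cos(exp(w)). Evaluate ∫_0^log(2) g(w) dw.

-sin(1) + sin(2)

Let u = exp(w), so du = exp(w) dw. When w = 0, u = 1; when w = log(2), u = 2.
The integral becomes ∫ cos(u) du from 1 to 2, with antiderivative sin(u).
Back in w: F(w) = sin(exp(w)).
Then F(log(2)) - F(0) = (sin(2)) - (sin(1)) = -sin(1) + sin(2).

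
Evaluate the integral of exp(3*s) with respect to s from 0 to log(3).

26/3

Let u = exp(s), so du = exp(s) ds. When s = 0, u = 1; when s = log(3), u = 3.
The integral becomes ∫ u**2 du from 1 to 3, with antiderivative u**3/3.
Back in s: F(s) = exp(3*s)/3.
Then F(log(3)) - F(0) = (9) - (1/3) = 26/3.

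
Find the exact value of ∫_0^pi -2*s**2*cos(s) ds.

Integrate by parts twice (u = s^2, dv = -2*cos(s) ds).
An antiderivative is F(s) = -2*s**2*sin(s) - 4*s*cos(s) + 4*sin(s).
Then F(pi) - F(0) = (4*pi) - (0) = 4*pi.

4*pi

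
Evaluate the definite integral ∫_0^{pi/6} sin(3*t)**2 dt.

Use the identity sin^2(3*t) = (1 - cos(6*t))/2.
An antiderivative is F(t) = t/2 - sin(6*t)/12.
Then F(pi/6) - F(0) = (pi/12) - (0) = pi/12.

pi/12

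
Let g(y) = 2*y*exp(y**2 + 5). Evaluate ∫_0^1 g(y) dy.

-exp(5) + exp(6)

Let u = y**2 + 5, so du = 2*y dy. When y = 0, u = 5; when y = 1, u = 6.
The integral becomes ∫ exp(u) du from 5 to 6, with antiderivative exp(u).
Back in y: F(y) = exp(y**2 + 5).
Then F(1) - F(0) = (exp(6)) - (exp(5)) = -exp(5) + exp(6).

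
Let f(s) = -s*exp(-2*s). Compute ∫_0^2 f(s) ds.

(5 - exp(4))*exp(-4)/4

Integrate by parts once (u = s, dv = -exp(-2*s) ds).
An antiderivative is F(s) = (2*s + 1)*exp(-2*s)/4.
Then F(2) - F(0) = (5*exp(-4)/4) - (1/4) = (5 - exp(4))*exp(-4)/4.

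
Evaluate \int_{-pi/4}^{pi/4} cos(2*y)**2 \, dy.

pi/4

Use the identity cos^2(2*y) = (1 + cos(4*y))/2.
An antiderivative is F(y) = y/2 + sin(4*y)/8.
Then F(pi/4) - F(-pi/4) = (pi/8) - (-pi/8) = pi/4.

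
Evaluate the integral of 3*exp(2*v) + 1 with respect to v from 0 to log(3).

An antiderivative is F(v) = 3*exp(2*v)/2 + v.
Then F(log(3)) - F(0) = (log(3) + 27/2) - (3/2) = log(3) + 12.

log(3) + 12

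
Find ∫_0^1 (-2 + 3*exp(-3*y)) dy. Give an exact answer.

-1 - exp(-3)

An antiderivative is F(y) = -2*y - exp(-3*y).
Then F(1) - F(0) = (-2 - exp(-3)) - (-1) = -1 - exp(-3).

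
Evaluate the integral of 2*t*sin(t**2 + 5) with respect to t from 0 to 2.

Let u = t**2 + 5, so du = 2*t dt. When t = 0, u = 5; when t = 2, u = 9.
The integral becomes ∫ sin(u) du from 5 to 9, with antiderivative -cos(u).
Back in t: F(t) = -cos(t**2 + 5).
Then F(2) - F(0) = (-cos(9)) - (-cos(5)) = cos(5) - cos(9).

cos(5) - cos(9)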